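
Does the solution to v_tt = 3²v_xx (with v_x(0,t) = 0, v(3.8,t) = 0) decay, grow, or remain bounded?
v oscillates (no decay). Energy is conserved; the solution oscillates indefinitely as standing waves.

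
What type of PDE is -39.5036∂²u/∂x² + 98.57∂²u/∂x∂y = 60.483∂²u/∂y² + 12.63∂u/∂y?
Rewriting in standard form: -39.5036∂²u/∂x² + 98.57∂²u/∂x∂y - 60.483∂²u/∂y² - 12.63∂u/∂y = 0. With A = -39.5036, B = 98.57, C = -60.483, the discriminant is 158.8599448. This is a hyperbolic PDE.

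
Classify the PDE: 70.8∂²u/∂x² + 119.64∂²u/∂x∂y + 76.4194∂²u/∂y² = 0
A = 70.8, B = 119.64, C = 76.4194. Discriminant B² - 4AC = -7328.24448. Since -7328.24448 < 0, elliptic.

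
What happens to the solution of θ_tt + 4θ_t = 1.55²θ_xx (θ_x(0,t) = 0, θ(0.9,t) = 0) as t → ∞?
θ → 0. Damping (γ=4) dissipates energy; oscillations decay exponentially.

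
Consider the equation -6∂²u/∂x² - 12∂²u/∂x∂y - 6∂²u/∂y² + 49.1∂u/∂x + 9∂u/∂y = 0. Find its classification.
Parabolic. (A = -6, B = -12, C = -6 gives B² - 4AC = 0.)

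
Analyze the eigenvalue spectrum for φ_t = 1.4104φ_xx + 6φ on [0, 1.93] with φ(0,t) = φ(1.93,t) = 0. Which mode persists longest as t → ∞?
Eigenvalues: λₙ = 1.4104n²π²/1.93² - 6.
First three modes:
  n=1: λ₁ = 1.4104π²/1.93² - 6 ≈ -2.263
  n=2: λ₂ = 5.6416π²/1.93² - 6 ≈ 8.948
  n=3: λ₃ = 12.6936π²/1.93² - 6 ≈ 27.633
Since 1.4104π²/1.93² ≈ 3.737 < 6, λ₁ < 0.
The n=1 mode grows fastest (−λₙ is largest for n=1) → dominates.
Asymptotic: φ ~ c₁ sin(πx/1.93) e^{2.263t} (exponential growth at rate −λ₁ ≈ 2.263).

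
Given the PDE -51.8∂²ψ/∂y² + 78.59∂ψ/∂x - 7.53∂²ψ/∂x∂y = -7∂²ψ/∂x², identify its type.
Rewriting in standard form: 7∂²ψ/∂x² - 7.53∂²ψ/∂x∂y - 51.8∂²ψ/∂y² + 78.59∂ψ/∂x = 0. The second-order coefficients are A = 7, B = -7.53, C = -51.8. Since B² - 4AC = 1507.1009 > 0, this is a hyperbolic PDE.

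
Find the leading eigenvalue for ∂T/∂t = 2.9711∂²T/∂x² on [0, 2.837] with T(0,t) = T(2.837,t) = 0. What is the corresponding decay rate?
Eigenvalues: λₙ = 2.9711n²π²/2.837².
First three modes:
  n=1: λ₁ = 2.9711π²/2.837² ≈ 3.643
  n=2: λ₂ = 11.8844π²/2.837² ≈ 14.573 (4× faster decay)
  n=3: λ₃ = 26.7399π²/2.837² ≈ 32.79 (9× faster decay)
As t → ∞, higher modes decay exponentially faster. The n=1 mode dominates: T ~ c₁ sin(πx/2.837) e^{-λ₁t}.
Decay rate: λ₁ = 2.9711π²/2.837² ≈ 3.643.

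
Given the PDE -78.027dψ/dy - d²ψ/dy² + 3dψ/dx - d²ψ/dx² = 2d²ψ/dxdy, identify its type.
Rewriting in standard form: -d²ψ/dx² - 2d²ψ/dxdy - d²ψ/dy² + 3dψ/dx - 78.027dψ/dy = 0. The second-order coefficients are A = -1, B = -2, C = -1. Since B² - 4AC = 0 = 0, this is a parabolic PDE.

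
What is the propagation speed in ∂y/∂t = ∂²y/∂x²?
Infinite. The heat equation is parabolic, not hyperbolic, so disturbances propagate instantly.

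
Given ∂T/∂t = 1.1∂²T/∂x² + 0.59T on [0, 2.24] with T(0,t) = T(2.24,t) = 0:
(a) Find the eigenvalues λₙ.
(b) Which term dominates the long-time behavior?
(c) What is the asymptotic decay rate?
Eigenvalues: λₙ = 1.1n²π²/2.24² - 0.59.
First three modes:
  n=1: λ₁ = 1.1π²/2.24² - 0.59 ≈ 1.574
  n=2: λ₂ = 4.4π²/2.24² - 0.59 ≈ 8.065
  n=3: λ₃ = 9.9π²/2.24² - 0.59 ≈ 18.883
Since 1.1π²/2.24² ≈ 2.164 > 0.59, all λₙ > 0.
The n=1 mode decays slowest → dominates as t → ∞.
Asymptotic: T ~ c₁ sin(πx/2.24) e^{-λ₁t} with decay rate λ₁ ≈ 1.574.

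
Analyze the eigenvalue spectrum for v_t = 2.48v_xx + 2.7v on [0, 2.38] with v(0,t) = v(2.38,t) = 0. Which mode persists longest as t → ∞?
Eigenvalues: λₙ = 2.48n²π²/2.38² - 2.7.
First three modes:
  n=1: λ₁ = 2.48π²/2.38² - 2.7 ≈ 1.621
  n=2: λ₂ = 9.92π²/2.38² - 2.7 ≈ 14.585
  n=3: λ₃ = 22.32π²/2.38² - 2.7 ≈ 36.19
Since 2.48π²/2.38² ≈ 4.321 > 2.7, all λₙ > 0.
The n=1 mode decays slowest → dominates as t → ∞.
Asymptotic: v ~ c₁ sin(πx/2.38) e^{-λ₁t} with decay rate λ₁ ≈ 1.621.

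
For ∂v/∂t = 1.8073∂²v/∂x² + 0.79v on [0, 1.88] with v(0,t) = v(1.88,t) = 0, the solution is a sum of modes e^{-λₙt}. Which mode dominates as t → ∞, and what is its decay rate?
Eigenvalues: λₙ = 1.8073n²π²/1.88² - 0.79.
First three modes:
  n=1: λ₁ = 1.8073π²/1.88² - 0.79 ≈ 4.257
  n=2: λ₂ = 7.2292π²/1.88² - 0.79 ≈ 19.397
  n=3: λ₃ = 16.2657π²/1.88² - 0.79 ≈ 44.631
Since 1.8073π²/1.88² ≈ 5.047 > 0.79, all λₙ > 0.
The n=1 mode decays slowest → dominates as t → ∞.
Asymptotic: v ~ c₁ sin(πx/1.88) e^{-λ₁t} with decay rate λ₁ ≈ 4.257.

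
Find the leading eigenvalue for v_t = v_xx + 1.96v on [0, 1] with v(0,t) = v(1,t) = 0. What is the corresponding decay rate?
Eigenvalues: λₙ = n²π²/1² - 1.96.
First three modes:
  n=1: λ₁ = π² - 1.96 ≈ 7.91
  n=2: λ₂ = 4π² - 1.96 ≈ 37.518
  n=3: λ₃ = 9π² - 1.96 ≈ 86.866
Since π² ≈ 9.87 > 1.96, all λₙ > 0.
The n=1 mode decays slowest → dominates as t → ∞.
Asymptotic: v ~ c₁ sin(πx/1) e^{-λ₁t} with decay rate λ₁ ≈ 7.91.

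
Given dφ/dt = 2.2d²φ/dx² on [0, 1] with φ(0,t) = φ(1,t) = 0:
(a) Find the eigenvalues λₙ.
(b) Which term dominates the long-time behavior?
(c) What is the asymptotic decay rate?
Eigenvalues: λₙ = 2.2n²π².
First three modes:
  n=1: λ₁ = 2.2π² ≈ 21.713
  n=2: λ₂ = 8.8π² ≈ 86.853 (4× faster decay)
  n=3: λ₃ = 19.8π² ≈ 195.418 (9× faster decay)
As t → ∞, higher modes decay exponentially faster. The n=1 mode dominates: φ ~ c₁ sin(πx) e^{-λ₁t}.
Decay rate: λ₁ = 2.2π² ≈ 21.713.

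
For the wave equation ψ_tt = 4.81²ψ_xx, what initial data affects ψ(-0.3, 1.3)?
Domain of dependence: [-6.553, 5.953]. Signals travel at speed 4.81, so data within |x - -0.3| ≤ 4.81·1.3 = 6.253 can reach the point.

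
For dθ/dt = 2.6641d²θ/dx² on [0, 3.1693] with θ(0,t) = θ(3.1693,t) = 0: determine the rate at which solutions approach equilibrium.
Eigenvalues: λₙ = 2.6641n²π²/3.1693².
First three modes:
  n=1: λ₁ = 2.6641π²/3.1693² ≈ 2.618
  n=2: λ₂ = 10.6564π²/3.1693² ≈ 10.471 (4× faster decay)
  n=3: λ₃ = 23.9769π²/3.1693² ≈ 23.56 (9× faster decay)
As t → ∞, higher modes decay exponentially faster. The n=1 mode dominates: θ ~ c₁ sin(πx/3.1693) e^{-λ₁t}.
Decay rate: λ₁ = 2.6641π²/3.1693² ≈ 2.618.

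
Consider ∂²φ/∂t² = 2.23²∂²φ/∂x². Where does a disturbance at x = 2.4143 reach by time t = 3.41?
Domain of influence: [-5.19, 10.0186]. Data at x = 2.4143 spreads outward at speed 2.23.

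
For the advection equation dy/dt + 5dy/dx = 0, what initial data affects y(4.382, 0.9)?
A single point: x = -0.118. The characteristic through (4.382, 0.9) is x - 5t = const, so x = 4.382 - 5·0.9 = -0.118.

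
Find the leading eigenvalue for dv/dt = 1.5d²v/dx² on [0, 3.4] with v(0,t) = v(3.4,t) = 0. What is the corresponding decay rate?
Eigenvalues: λₙ = 1.5n²π²/3.4².
First three modes:
  n=1: λ₁ = 1.5π²/3.4² ≈ 1.281
  n=2: λ₂ = 6π²/3.4² ≈ 5.123 (4× faster decay)
  n=3: λ₃ = 13.5π²/3.4² ≈ 11.526 (9× faster decay)
As t → ∞, higher modes decay exponentially faster. The n=1 mode dominates: v ~ c₁ sin(πx/3.4) e^{-λ₁t}.
Decay rate: λ₁ = 1.5π²/3.4² ≈ 1.281.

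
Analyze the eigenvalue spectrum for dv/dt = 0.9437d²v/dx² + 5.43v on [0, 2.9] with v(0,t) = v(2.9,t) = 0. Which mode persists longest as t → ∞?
Eigenvalues: λₙ = 0.9437n²π²/2.9² - 5.43.
First three modes:
  n=1: λ₁ = 0.9437π²/2.9² - 5.43 ≈ -4.323
  n=2: λ₂ = 3.7748π²/2.9² - 5.43 ≈ -1
  n=3: λ₃ = 8.4933π²/2.9² - 5.43 ≈ 4.537
Since 0.9437π²/2.9² ≈ 1.107 < 5.43, λ₁ < 0.
The n=1 mode grows fastest (−λₙ is largest for n=1) → dominates.
Asymptotic: v ~ c₁ sin(πx/2.9) e^{4.323t} (exponential growth at rate −λ₁ ≈ 4.323).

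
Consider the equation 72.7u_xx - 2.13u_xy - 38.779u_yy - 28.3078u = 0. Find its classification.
Hyperbolic. (A = 72.7, B = -2.13, C = -38.779 gives B² - 4AC = 11281.4701.)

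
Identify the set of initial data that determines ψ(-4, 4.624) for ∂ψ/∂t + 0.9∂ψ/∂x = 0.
A single point: x = -8.1616. The characteristic through (-4, 4.624) is x - 0.9t = const, so x = -4 - 0.9·4.624 = -8.1616.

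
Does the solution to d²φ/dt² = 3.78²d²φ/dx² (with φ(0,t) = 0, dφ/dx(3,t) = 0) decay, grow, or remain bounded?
φ oscillates (no decay). Energy is conserved; the solution oscillates indefinitely as standing waves.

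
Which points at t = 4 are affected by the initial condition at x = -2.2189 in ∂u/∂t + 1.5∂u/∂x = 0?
At x = 3.7811. The characteristic carries data from (-2.2189, 0) to (3.7811, 4).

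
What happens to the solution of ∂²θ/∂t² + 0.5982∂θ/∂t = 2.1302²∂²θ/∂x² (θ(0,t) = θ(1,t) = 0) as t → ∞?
θ → 0. Damping (γ=0.5982) dissipates energy; oscillations decay exponentially.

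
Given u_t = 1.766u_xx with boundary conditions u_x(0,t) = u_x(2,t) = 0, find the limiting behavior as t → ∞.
u → constant (steady state). Heat is conserved (no flux at boundaries); solution approaches the spatial average.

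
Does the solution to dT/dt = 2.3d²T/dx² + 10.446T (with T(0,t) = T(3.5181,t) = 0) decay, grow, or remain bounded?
T grows unboundedly. Reaction dominates diffusion (r=10.446 > κπ²/L²≈1.83); solution grows exponentially.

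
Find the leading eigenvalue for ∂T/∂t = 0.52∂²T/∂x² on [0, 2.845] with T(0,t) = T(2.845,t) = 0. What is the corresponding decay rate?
Eigenvalues: λₙ = 0.52n²π²/2.845².
First three modes:
  n=1: λ₁ = 0.52π²/2.845² ≈ 0.634
  n=2: λ₂ = 2.08π²/2.845² ≈ 2.536 (4× faster decay)
  n=3: λ₃ = 4.68π²/2.845² ≈ 5.707 (9× faster decay)
As t → ∞, higher modes decay exponentially faster. The n=1 mode dominates: T ~ c₁ sin(πx/2.845) e^{-λ₁t}.
Decay rate: λ₁ = 0.52π²/2.845² ≈ 0.634.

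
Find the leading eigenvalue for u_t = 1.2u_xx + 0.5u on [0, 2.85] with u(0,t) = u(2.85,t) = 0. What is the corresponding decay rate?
Eigenvalues: λₙ = 1.2n²π²/2.85² - 0.5.
First three modes:
  n=1: λ₁ = 1.2π²/2.85² - 0.5 ≈ 0.958
  n=2: λ₂ = 4.8π²/2.85² - 0.5 ≈ 5.332
  n=3: λ₃ = 10.8π²/2.85² - 0.5 ≈ 12.623
Since 1.2π²/2.85² ≈ 1.458 > 0.5, all λₙ > 0.
The n=1 mode decays slowest → dominates as t → ∞.
Asymptotic: u ~ c₁ sin(πx/2.85) e^{-λ₁t} with decay rate λ₁ ≈ 0.958.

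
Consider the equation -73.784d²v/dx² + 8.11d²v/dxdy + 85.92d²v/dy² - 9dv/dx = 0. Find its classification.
Hyperbolic. (A = -73.784, B = 8.11, C = 85.92 gives B² - 4AC = 25423.85722.)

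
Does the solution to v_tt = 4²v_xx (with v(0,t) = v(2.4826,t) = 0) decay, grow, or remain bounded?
v oscillates (no decay). Energy is conserved; the solution oscillates indefinitely as standing waves.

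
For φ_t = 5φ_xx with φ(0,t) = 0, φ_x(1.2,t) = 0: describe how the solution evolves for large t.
φ → 0. Heat escapes through the Dirichlet boundary.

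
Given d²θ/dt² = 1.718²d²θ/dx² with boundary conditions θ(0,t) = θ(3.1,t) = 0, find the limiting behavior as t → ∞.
θ oscillates (no decay). Energy is conserved; the solution oscillates indefinitely as standing waves.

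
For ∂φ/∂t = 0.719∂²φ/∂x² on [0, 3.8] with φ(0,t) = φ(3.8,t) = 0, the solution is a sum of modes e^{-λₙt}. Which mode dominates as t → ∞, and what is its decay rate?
Eigenvalues: λₙ = 0.719n²π²/3.8².
First three modes:
  n=1: λ₁ = 0.719π²/3.8² ≈ 0.491
  n=2: λ₂ = 2.876π²/3.8² ≈ 1.966 (4× faster decay)
  n=3: λ₃ = 6.471π²/3.8² ≈ 4.423 (9× faster decay)
As t → ∞, higher modes decay exponentially faster. The n=1 mode dominates: φ ~ c₁ sin(πx/3.8) e^{-λ₁t}.
Decay rate: λ₁ = 0.719π²/3.8² ≈ 0.491.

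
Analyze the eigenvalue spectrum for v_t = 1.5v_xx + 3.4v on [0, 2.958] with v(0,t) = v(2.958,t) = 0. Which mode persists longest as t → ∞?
Eigenvalues: λₙ = 1.5n²π²/2.958² - 3.4.
First three modes:
  n=1: λ₁ = 1.5π²/2.958² - 3.4 ≈ -1.708
  n=2: λ₂ = 6π²/2.958² - 3.4 ≈ 3.368
  n=3: λ₃ = 13.5π²/2.958² - 3.4 ≈ 11.828
Since 1.5π²/2.958² ≈ 1.692 < 3.4, λ₁ < 0.
The n=1 mode grows fastest (−λₙ is largest for n=1) → dominates.
Asymptotic: v ~ c₁ sin(πx/2.958) e^{1.708t} (exponential growth at rate −λ₁ ≈ 1.708).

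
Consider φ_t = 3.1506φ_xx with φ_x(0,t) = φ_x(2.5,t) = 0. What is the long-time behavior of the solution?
As t → ∞, φ → constant (steady state). Heat is conserved (no flux at boundaries); solution approaches the spatial average.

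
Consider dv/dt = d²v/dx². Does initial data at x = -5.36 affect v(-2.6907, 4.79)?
Yes, for any finite x. The heat equation has infinite propagation speed, so all initial data affects all points at any t > 0.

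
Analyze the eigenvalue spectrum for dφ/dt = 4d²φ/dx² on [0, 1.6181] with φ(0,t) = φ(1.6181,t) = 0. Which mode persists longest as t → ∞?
Eigenvalues: λₙ = 4n²π²/1.6181².
First three modes:
  n=1: λ₁ = 4π²/1.6181² ≈ 15.078
  n=2: λ₂ = 16π²/1.6181² ≈ 60.313 (4× faster decay)
  n=3: λ₃ = 36π²/1.6181² ≈ 135.704 (9× faster decay)
As t → ∞, higher modes decay exponentially faster. The n=1 mode dominates: φ ~ c₁ sin(πx/1.6181) e^{-λ₁t}.
Decay rate: λ₁ = 4π²/1.6181² ≈ 15.078.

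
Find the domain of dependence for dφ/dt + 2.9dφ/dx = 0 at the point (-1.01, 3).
A single point: x = -9.71. The characteristic through (-1.01, 3) is x - 2.9t = const, so x = -1.01 - 2.9·3 = -9.71.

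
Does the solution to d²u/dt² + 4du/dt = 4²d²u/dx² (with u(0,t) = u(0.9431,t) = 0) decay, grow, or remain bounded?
u → 0. Damping (γ=4) dissipates energy; oscillations decay exponentially.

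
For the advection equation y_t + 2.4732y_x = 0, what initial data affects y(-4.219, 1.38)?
A single point: x = -7.632016. The characteristic through (-4.219, 1.38) is x - 2.4732t = const, so x = -4.219 - 2.4732·1.38 = -7.632016.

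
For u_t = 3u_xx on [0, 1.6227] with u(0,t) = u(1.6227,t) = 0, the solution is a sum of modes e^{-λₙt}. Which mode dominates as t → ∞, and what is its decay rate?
Eigenvalues: λₙ = 3n²π²/1.6227².
First three modes:
  n=1: λ₁ = 3π²/1.6227² ≈ 11.245
  n=2: λ₂ = 12π²/1.6227² ≈ 44.978 (4× faster decay)
  n=3: λ₃ = 27π²/1.6227² ≈ 101.202 (9× faster decay)
As t → ∞, higher modes decay exponentially faster. The n=1 mode dominates: u ~ c₁ sin(πx/1.6227) e^{-λ₁t}.
Decay rate: λ₁ = 3π²/1.6227² ≈ 11.245.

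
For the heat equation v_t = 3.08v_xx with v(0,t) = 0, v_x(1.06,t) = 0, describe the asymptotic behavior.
v → 0. Heat escapes through the Dirichlet boundary.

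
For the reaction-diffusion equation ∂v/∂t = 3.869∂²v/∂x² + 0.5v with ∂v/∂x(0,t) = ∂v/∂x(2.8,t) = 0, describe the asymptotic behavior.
v grows unboundedly. With Neumann BCs the constant mode has diffusion eigenvalue 0, so any r > 0 makes it grow like e^(0.5t); solution grows exponentially.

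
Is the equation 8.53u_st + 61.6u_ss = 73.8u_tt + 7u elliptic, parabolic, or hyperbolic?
Rewriting in standard form: 61.6u_ss + 8.53u_st - 73.8u_tt - 7u = 0. Computing B² - 4AC with A = 61.6, B = 8.53, C = -73.8: discriminant = 18257.0809 (positive). Answer: hyperbolic.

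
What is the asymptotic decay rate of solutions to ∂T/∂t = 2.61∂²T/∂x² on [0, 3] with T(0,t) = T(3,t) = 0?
Eigenvalues: λₙ = 2.61n²π²/3².
First three modes:
  n=1: λ₁ = 2.61π²/3² ≈ 2.862
  n=2: λ₂ = 10.44π²/3² ≈ 11.449 (4× faster decay)
  n=3: λ₃ = 23.49π²/3² ≈ 25.76 (9× faster decay)
As t → ∞, higher modes decay exponentially faster. The n=1 mode dominates: T ~ c₁ sin(πx/3) e^{-λ₁t}.
Decay rate: λ₁ = 2.61π²/3² ≈ 2.862.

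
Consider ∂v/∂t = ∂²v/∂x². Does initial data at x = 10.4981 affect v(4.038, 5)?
Yes, for any finite x. The heat equation has infinite propagation speed, so all initial data affects all points at any t > 0.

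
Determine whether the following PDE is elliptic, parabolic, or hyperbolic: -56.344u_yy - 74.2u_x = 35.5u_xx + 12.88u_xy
Rewriting in standard form: -35.5u_xx - 12.88u_xy - 56.344u_yy - 74.2u_x = 0. Coefficients: A = -35.5, B = -12.88, C = -56.344. B² - 4AC = -7834.9536, which is negative, so the equation is elliptic.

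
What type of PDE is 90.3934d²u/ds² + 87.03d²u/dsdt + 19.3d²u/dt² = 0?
With A = 90.3934, B = 87.03, C = 19.3, the discriminant is 595.85042. This is a hyperbolic PDE.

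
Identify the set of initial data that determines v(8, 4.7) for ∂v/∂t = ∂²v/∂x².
The entire real line. The heat equation has infinite propagation speed: any initial disturbance instantly affects all points (though exponentially small far away).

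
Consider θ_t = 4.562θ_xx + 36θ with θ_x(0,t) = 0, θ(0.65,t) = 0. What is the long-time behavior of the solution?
As t → ∞, θ grows unboundedly. Reaction dominates diffusion (r=36 > κπ²/(4L²)≈26.64); solution grows exponentially.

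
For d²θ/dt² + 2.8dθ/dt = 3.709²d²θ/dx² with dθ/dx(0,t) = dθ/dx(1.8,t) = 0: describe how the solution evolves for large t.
θ → constant (steady state). Damping (γ=2.8) dissipates the nonconstant modes; with Neumann BCs the spatial average obeys M''+γM'=0 and tends to a finite limit.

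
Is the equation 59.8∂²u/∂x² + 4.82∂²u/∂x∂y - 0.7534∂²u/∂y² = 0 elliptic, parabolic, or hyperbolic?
Computing B² - 4AC with A = 59.8, B = 4.82, C = -0.7534: discriminant = 203.44568 (positive). Answer: hyperbolic.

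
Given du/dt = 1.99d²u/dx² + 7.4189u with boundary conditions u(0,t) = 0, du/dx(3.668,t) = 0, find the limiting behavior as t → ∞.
u grows unboundedly. Reaction dominates diffusion (r=7.4189 > κπ²/(4L²)≈0.36); solution grows exponentially.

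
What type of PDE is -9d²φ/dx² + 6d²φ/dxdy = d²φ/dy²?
Rewriting in standard form: -9d²φ/dx² + 6d²φ/dxdy - d²φ/dy² = 0. With A = -9, B = 6, C = -1, the discriminant is 0. This is a parabolic PDE.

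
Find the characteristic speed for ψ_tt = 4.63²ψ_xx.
Speed = 4.63. Information travels along characteristics x = x₀ ± 4.63t.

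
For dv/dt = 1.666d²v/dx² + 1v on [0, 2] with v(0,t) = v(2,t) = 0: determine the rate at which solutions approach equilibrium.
Eigenvalues: λₙ = 1.666n²π²/2² - 1.
First three modes:
  n=1: λ₁ = 1.666π²/2² - 1 ≈ 3.111
  n=2: λ₂ = 6.664π²/2² - 1 ≈ 15.443
  n=3: λ₃ = 14.994π²/2² - 1 ≈ 35.996
Since 1.666π²/2² ≈ 4.111 > 1, all λₙ > 0.
The n=1 mode decays slowest → dominates as t → ∞.
Asymptotic: v ~ c₁ sin(πx/2) e^{-λ₁t} with decay rate λ₁ ≈ 3.111.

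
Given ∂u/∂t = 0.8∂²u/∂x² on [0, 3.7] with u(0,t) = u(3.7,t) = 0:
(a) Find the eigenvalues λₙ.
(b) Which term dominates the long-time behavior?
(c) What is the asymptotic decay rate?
Eigenvalues: λₙ = 0.8n²π²/3.7².
First three modes:
  n=1: λ₁ = 0.8π²/3.7² ≈ 0.577
  n=2: λ₂ = 3.2π²/3.7² ≈ 2.307 (4× faster decay)
  n=3: λ₃ = 7.2π²/3.7² ≈ 5.191 (9× faster decay)
As t → ∞, higher modes decay exponentially faster. The n=1 mode dominates: u ~ c₁ sin(πx/3.7) e^{-λ₁t}.
Decay rate: λ₁ = 0.8π²/3.7² ≈ 0.577.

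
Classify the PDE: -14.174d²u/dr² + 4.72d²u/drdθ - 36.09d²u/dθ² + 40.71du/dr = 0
A = -14.174, B = 4.72, C = -36.09. Discriminant B² - 4AC = -2023.88024. Since -2023.88024 < 0, elliptic.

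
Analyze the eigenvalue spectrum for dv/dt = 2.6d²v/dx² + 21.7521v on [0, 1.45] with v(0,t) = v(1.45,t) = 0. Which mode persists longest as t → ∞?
Eigenvalues: λₙ = 2.6n²π²/1.45² - 21.7521.
First three modes:
  n=1: λ₁ = 2.6π²/1.45² - 21.7521 ≈ -9.547
  n=2: λ₂ = 10.4π²/1.45² - 21.7521 ≈ 27.068
  n=3: λ₃ = 23.4π²/1.45² - 21.7521 ≈ 88.093
Since 2.6π²/1.45² ≈ 12.205 < 21.7521, λ₁ < 0.
The n=1 mode grows fastest (−λₙ is largest for n=1) → dominates.
Asymptotic: v ~ c₁ sin(πx/1.45) e^{9.547t} (exponential growth at rate −λ₁ ≈ 9.547).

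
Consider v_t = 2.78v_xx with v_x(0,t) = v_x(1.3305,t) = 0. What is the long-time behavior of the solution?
As t → ∞, v → constant (steady state). Heat is conserved (no flux at boundaries); solution approaches the spatial average.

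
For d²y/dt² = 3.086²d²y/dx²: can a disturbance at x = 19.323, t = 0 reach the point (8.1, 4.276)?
Yes. The domain of dependence is [-5.095736, 21.295736], and 19.323 ∈ [-5.095736, 21.295736].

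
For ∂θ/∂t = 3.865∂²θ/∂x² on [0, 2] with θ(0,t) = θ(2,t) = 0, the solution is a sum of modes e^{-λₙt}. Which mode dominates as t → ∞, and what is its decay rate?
Eigenvalues: λₙ = 3.865n²π²/2².
First three modes:
  n=1: λ₁ = 3.865π²/2² ≈ 9.537
  n=2: λ₂ = 15.46π²/2² ≈ 38.146 (4× faster decay)
  n=3: λ₃ = 34.785π²/2² ≈ 85.829 (9× faster decay)
As t → ∞, higher modes decay exponentially faster. The n=1 mode dominates: θ ~ c₁ sin(πx/2) e^{-λ₁t}.
Decay rate: λ₁ = 3.865π²/2² ≈ 9.537.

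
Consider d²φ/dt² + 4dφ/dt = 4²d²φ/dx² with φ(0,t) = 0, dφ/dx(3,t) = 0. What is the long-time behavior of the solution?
As t → ∞, φ → 0. Damping (γ=4) dissipates energy; oscillations decay exponentially.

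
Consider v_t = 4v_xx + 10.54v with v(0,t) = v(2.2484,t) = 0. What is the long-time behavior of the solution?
As t → ∞, v grows unboundedly. Reaction dominates diffusion (r=10.54 > κπ²/L²≈7.81); solution grows exponentially.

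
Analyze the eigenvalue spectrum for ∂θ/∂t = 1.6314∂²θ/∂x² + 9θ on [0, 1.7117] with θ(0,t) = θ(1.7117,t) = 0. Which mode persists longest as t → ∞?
Eigenvalues: λₙ = 1.6314n²π²/1.7117² - 9.
First three modes:
  n=1: λ₁ = 1.6314π²/1.7117² - 9 ≈ -3.505
  n=2: λ₂ = 6.5256π²/1.7117² - 9 ≈ 12.982
  n=3: λ₃ = 14.6826π²/1.7117² - 9 ≈ 40.459
Since 1.6314π²/1.7117² ≈ 5.495 < 9, λ₁ < 0.
The n=1 mode grows fastest (−λₙ is largest for n=1) → dominates.
Asymptotic: θ ~ c₁ sin(πx/1.7117) e^{3.505t} (exponential growth at rate −λ₁ ≈ 3.505).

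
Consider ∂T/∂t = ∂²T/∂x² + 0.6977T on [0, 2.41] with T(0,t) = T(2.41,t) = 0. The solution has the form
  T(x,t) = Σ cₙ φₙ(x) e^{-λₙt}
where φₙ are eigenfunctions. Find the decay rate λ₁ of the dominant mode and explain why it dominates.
Eigenvalues: λₙ = n²π²/2.41² - 0.6977.
First three modes:
  n=1: λ₁ = π²/2.41² - 0.6977 ≈ 1.002
  n=2: λ₂ = 4π²/2.41² - 0.6977 ≈ 6.099
  n=3: λ₃ = 9π²/2.41² - 0.6977 ≈ 14.596
Since π²/2.41² ≈ 1.699 > 0.6977, all λₙ > 0.
The n=1 mode decays slowest → dominates as t → ∞.
Asymptotic: T ~ c₁ sin(πx/2.41) e^{-λ₁t} with decay rate λ₁ ≈ 1.002.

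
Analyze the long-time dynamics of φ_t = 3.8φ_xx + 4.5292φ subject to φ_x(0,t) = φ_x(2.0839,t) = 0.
Long-time behavior: φ grows unboundedly. With Neumann BCs the constant mode has diffusion eigenvalue 0, so any r > 0 makes it grow like e^(4.5292t); solution grows exponentially.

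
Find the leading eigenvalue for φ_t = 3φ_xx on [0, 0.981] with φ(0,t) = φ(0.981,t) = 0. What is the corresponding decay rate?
Eigenvalues: λₙ = 3n²π²/0.981².
First three modes:
  n=1: λ₁ = 3π²/0.981² ≈ 30.767
  n=2: λ₂ = 12π²/0.981² ≈ 123.067 (4× faster decay)
  n=3: λ₃ = 27π²/0.981² ≈ 276.902 (9× faster decay)
As t → ∞, higher modes decay exponentially faster. The n=1 mode dominates: φ ~ c₁ sin(πx/0.981) e^{-λ₁t}.
Decay rate: λ₁ = 3π²/0.981² ≈ 30.767.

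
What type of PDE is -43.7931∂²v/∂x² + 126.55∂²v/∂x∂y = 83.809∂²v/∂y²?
Rewriting in standard form: -43.7931∂²v/∂x² + 126.55∂²v/∂x∂y - 83.809∂²v/∂y² = 0. With A = -43.7931, B = 126.55, C = -83.809, the discriminant is 1333.8788284. This is a hyperbolic PDE.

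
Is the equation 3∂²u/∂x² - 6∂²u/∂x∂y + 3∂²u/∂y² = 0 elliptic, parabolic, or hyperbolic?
Computing B² - 4AC with A = 3, B = -6, C = 3: discriminant = 0 (zero). Answer: parabolic.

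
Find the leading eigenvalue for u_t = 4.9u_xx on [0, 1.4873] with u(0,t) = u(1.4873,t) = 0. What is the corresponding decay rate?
Eigenvalues: λₙ = 4.9n²π²/1.4873².
First three modes:
  n=1: λ₁ = 4.9π²/1.4873² ≈ 21.862
  n=2: λ₂ = 19.6π²/1.4873² ≈ 87.45 (4× faster decay)
  n=3: λ₃ = 44.1π²/1.4873² ≈ 196.762 (9× faster decay)
As t → ∞, higher modes decay exponentially faster. The n=1 mode dominates: u ~ c₁ sin(πx/1.4873) e^{-λ₁t}.
Decay rate: λ₁ = 4.9π²/1.4873² ≈ 21.862.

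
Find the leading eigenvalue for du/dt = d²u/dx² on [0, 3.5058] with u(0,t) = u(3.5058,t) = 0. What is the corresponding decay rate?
Eigenvalues: λₙ = n²π²/3.5058².
First three modes:
  n=1: λ₁ = π²/3.5058² ≈ 0.803
  n=2: λ₂ = 4π²/3.5058² ≈ 3.212 (4× faster decay)
  n=3: λ₃ = 9π²/3.5058² ≈ 7.227 (9× faster decay)
As t → ∞, higher modes decay exponentially faster. The n=1 mode dominates: u ~ c₁ sin(πx/3.5058) e^{-λ₁t}.
Decay rate: λ₁ = π²/3.5058² ≈ 0.803.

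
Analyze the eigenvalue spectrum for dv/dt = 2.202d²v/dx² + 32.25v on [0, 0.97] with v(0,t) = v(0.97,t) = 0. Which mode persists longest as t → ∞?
Eigenvalues: λₙ = 2.202n²π²/0.97² - 32.25.
First three modes:
  n=1: λ₁ = 2.202π²/0.97² - 32.25 ≈ -9.152
  n=2: λ₂ = 8.808π²/0.97² - 32.25 ≈ 60.142
  n=3: λ₃ = 19.818π²/0.97² - 32.25 ≈ 175.632
Since 2.202π²/0.97² ≈ 23.098 < 32.25, λ₁ < 0.
The n=1 mode grows fastest (−λₙ is largest for n=1) → dominates.
Asymptotic: v ~ c₁ sin(πx/0.97) e^{9.152t} (exponential growth at rate −λ₁ ≈ 9.152).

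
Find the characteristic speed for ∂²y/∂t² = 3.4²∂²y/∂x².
Speed = 3.4. Information travels along characteristics x = x₀ ± 3.4t.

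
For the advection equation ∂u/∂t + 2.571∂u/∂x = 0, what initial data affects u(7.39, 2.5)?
A single point: x = 0.9625. The characteristic through (7.39, 2.5) is x - 2.571t = const, so x = 7.39 - 2.571·2.5 = 0.9625.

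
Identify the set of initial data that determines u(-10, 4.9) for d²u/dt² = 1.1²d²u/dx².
Domain of dependence: [-15.39, -4.61]. Signals travel at speed 1.1, so data within |x - -10| ≤ 1.1·4.9 = 5.39 can reach the point.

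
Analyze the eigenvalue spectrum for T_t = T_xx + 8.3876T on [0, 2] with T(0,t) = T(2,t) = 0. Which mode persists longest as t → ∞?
Eigenvalues: λₙ = n²π²/2² - 8.3876.
First three modes:
  n=1: λ₁ = π²/2² - 8.3876 ≈ -5.92
  n=2: λ₂ = 4π²/2² - 8.3876 ≈ 1.482
  n=3: λ₃ = 9π²/2² - 8.3876 ≈ 13.819
Since π²/2² ≈ 2.467 < 8.3876, λ₁ < 0.
The n=1 mode grows fastest (−λₙ is largest for n=1) → dominates.
Asymptotic: T ~ c₁ sin(πx/2) e^{5.92t} (exponential growth at rate −λ₁ ≈ 5.92).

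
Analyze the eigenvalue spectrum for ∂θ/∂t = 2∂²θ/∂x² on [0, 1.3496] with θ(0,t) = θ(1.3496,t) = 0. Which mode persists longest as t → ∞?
Eigenvalues: λₙ = 2n²π²/1.3496².
First three modes:
  n=1: λ₁ = 2π²/1.3496² ≈ 10.837
  n=2: λ₂ = 8π²/1.3496² ≈ 43.349 (4× faster decay)
  n=3: λ₃ = 18π²/1.3496² ≈ 97.535 (9× faster decay)
As t → ∞, higher modes decay exponentially faster. The n=1 mode dominates: θ ~ c₁ sin(πx/1.3496) e^{-λ₁t}.
Decay rate: λ₁ = 2π²/1.3496² ≈ 10.837.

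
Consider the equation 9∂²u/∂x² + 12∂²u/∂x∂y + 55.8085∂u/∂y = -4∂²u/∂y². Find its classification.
Rewriting in standard form: 9∂²u/∂x² + 12∂²u/∂x∂y + 4∂²u/∂y² + 55.8085∂u/∂y = 0. Parabolic. (A = 9, B = 12, C = 4 gives B² - 4AC = 0.)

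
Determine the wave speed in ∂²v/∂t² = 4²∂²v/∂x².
Speed = 4. Information travels along characteristics x = x₀ ± 4t.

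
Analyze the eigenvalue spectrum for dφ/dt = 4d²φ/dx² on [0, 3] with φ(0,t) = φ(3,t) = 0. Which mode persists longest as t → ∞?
Eigenvalues: λₙ = 4n²π²/3².
First three modes:
  n=1: λ₁ = 4π²/3² ≈ 4.386
  n=2: λ₂ = 16π²/3² ≈ 17.546 (4× faster decay)
  n=3: λ₃ = 36π²/3² ≈ 39.478 (9× faster decay)
As t → ∞, higher modes decay exponentially faster. The n=1 mode dominates: φ ~ c₁ sin(πx/3) e^{-λ₁t}.
Decay rate: λ₁ = 4π²/3² ≈ 4.386.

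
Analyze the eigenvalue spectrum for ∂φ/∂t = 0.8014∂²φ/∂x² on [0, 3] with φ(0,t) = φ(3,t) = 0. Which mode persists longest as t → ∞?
Eigenvalues: λₙ = 0.8014n²π²/3².
First three modes:
  n=1: λ₁ = 0.8014π²/3² ≈ 0.879
  n=2: λ₂ = 3.2056π²/3² ≈ 3.515 (4× faster decay)
  n=3: λ₃ = 7.2126π²/3² ≈ 7.91 (9× faster decay)
As t → ∞, higher modes decay exponentially faster. The n=1 mode dominates: φ ~ c₁ sin(πx/3) e^{-λ₁t}.
Decay rate: λ₁ = 0.8014π²/3² ≈ 0.879.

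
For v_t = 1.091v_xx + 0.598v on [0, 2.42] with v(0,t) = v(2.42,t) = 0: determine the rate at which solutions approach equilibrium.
Eigenvalues: λₙ = 1.091n²π²/2.42² - 0.598.
First three modes:
  n=1: λ₁ = 1.091π²/2.42² - 0.598 ≈ 1.241
  n=2: λ₂ = 4.364π²/2.42² - 0.598 ≈ 6.757
  n=3: λ₃ = 9.819π²/2.42² - 0.598 ≈ 15.95
Since 1.091π²/2.42² ≈ 1.839 > 0.598, all λₙ > 0.
The n=1 mode decays slowest → dominates as t → ∞.
Asymptotic: v ~ c₁ sin(πx/2.42) e^{-λ₁t} with decay rate λ₁ ≈ 1.241.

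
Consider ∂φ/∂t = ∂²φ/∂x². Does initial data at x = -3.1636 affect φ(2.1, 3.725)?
Yes, for any finite x. The heat equation has infinite propagation speed, so all initial data affects all points at any t > 0.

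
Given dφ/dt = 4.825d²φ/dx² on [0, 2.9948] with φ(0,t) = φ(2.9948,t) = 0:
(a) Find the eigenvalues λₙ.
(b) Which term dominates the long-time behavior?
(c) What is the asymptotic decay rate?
Eigenvalues: λₙ = 4.825n²π²/2.9948².
First three modes:
  n=1: λ₁ = 4.825π²/2.9948² ≈ 5.31
  n=2: λ₂ = 19.3π²/2.9948² ≈ 21.238 (4× faster decay)
  n=3: λ₃ = 43.425π²/2.9948² ≈ 47.786 (9× faster decay)
As t → ∞, higher modes decay exponentially faster. The n=1 mode dominates: φ ~ c₁ sin(πx/2.9948) e^{-λ₁t}.
Decay rate: λ₁ = 4.825π²/2.9948² ≈ 5.31.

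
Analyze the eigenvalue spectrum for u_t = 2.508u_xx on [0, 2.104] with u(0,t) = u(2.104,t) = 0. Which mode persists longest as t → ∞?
Eigenvalues: λₙ = 2.508n²π²/2.104².
First three modes:
  n=1: λ₁ = 2.508π²/2.104² ≈ 5.592
  n=2: λ₂ = 10.032π²/2.104² ≈ 22.366 (4× faster decay)
  n=3: λ₃ = 22.572π²/2.104² ≈ 50.324 (9× faster decay)
As t → ∞, higher modes decay exponentially faster. The n=1 mode dominates: u ~ c₁ sin(πx/2.104) e^{-λ₁t}.
Decay rate: λ₁ = 2.508π²/2.104² ≈ 5.592.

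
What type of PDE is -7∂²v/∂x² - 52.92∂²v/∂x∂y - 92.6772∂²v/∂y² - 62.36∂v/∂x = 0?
With A = -7, B = -52.92, C = -92.6772, the discriminant is 205.5648. This is a hyperbolic PDE.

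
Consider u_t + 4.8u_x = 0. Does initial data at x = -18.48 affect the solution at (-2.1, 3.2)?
No. Only data at x = -17.46 affects (-2.1, 3.2). Advection has one-way propagation along characteristics.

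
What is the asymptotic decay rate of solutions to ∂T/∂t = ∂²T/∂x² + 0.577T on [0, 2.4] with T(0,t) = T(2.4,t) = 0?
Eigenvalues: λₙ = n²π²/2.4² - 0.577.
First three modes:
  n=1: λ₁ = π²/2.4² - 0.577 ≈ 1.136
  n=2: λ₂ = 4π²/2.4² - 0.577 ≈ 6.277
  n=3: λ₃ = 9π²/2.4² - 0.577 ≈ 14.844
Since π²/2.4² ≈ 1.713 > 0.577, all λₙ > 0.
The n=1 mode decays slowest → dominates as t → ∞.
Asymptotic: T ~ c₁ sin(πx/2.4) e^{-λ₁t} with decay rate λ₁ ≈ 1.136.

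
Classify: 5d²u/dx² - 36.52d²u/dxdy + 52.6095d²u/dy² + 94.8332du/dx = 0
Hyperbolic (discriminant = 281.5204).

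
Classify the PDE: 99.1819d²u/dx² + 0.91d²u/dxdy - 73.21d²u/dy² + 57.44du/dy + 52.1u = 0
A = 99.1819, B = 0.91, C = -73.21. Discriminant B² - 4AC = 29045.255696. Since 29045.255696 > 0, hyperbolic.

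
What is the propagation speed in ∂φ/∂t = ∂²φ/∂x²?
Infinite. The heat equation is parabolic, not hyperbolic, so disturbances propagate instantly.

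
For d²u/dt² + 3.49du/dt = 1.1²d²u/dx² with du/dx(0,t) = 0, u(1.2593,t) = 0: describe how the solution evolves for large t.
u → 0. Damping (γ=3.49) dissipates energy; oscillations decay exponentially.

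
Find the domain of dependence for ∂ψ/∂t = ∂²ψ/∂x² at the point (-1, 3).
The entire real line. The heat equation has infinite propagation speed: any initial disturbance instantly affects all points (though exponentially small far away).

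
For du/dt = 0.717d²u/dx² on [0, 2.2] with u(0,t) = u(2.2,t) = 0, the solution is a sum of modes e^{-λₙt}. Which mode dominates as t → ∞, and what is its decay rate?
Eigenvalues: λₙ = 0.717n²π²/2.2².
First three modes:
  n=1: λ₁ = 0.717π²/2.2² ≈ 1.462
  n=2: λ₂ = 2.868π²/2.2² ≈ 5.848 (4× faster decay)
  n=3: λ₃ = 6.453π²/2.2² ≈ 13.159 (9× faster decay)
As t → ∞, higher modes decay exponentially faster. The n=1 mode dominates: u ~ c₁ sin(πx/2.2) e^{-λ₁t}.
Decay rate: λ₁ = 0.717π²/2.2² ≈ 1.462.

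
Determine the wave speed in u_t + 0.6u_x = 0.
Speed = 0.6. Information travels along x - 0.6t = const (rightward).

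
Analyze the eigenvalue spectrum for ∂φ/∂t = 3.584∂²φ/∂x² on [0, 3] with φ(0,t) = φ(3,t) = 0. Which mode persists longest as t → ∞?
Eigenvalues: λₙ = 3.584n²π²/3².
First three modes:
  n=1: λ₁ = 3.584π²/3² ≈ 3.93
  n=2: λ₂ = 14.336π²/3² ≈ 15.721 (4× faster decay)
  n=3: λ₃ = 32.256π²/3² ≈ 35.373 (9× faster decay)
As t → ∞, higher modes decay exponentially faster. The n=1 mode dominates: φ ~ c₁ sin(πx/3) e^{-λ₁t}.
Decay rate: λ₁ = 3.584π²/3² ≈ 3.93.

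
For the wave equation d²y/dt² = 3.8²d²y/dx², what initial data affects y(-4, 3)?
Domain of dependence: [-15.4, 7.4]. Signals travel at speed 3.8, so data within |x - -4| ≤ 3.8·3 = 11.4 can reach the point.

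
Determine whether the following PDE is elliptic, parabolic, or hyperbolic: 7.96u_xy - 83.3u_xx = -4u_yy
Rewriting in standard form: -83.3u_xx + 7.96u_xy + 4u_yy = 0. Coefficients: A = -83.3, B = 7.96, C = 4. B² - 4AC = 1396.1616, which is positive, so the equation is hyperbolic.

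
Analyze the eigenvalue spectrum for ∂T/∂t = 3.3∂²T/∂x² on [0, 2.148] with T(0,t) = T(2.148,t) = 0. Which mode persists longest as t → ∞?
Eigenvalues: λₙ = 3.3n²π²/2.148².
First three modes:
  n=1: λ₁ = 3.3π²/2.148² ≈ 7.059
  n=2: λ₂ = 13.2π²/2.148² ≈ 28.236 (4× faster decay)
  n=3: λ₃ = 29.7π²/2.148² ≈ 63.531 (9× faster decay)
As t → ∞, higher modes decay exponentially faster. The n=1 mode dominates: T ~ c₁ sin(πx/2.148) e^{-λ₁t}.
Decay rate: λ₁ = 3.3π²/2.148² ≈ 7.059.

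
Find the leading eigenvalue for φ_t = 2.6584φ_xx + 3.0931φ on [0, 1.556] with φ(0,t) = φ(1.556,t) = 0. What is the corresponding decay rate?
Eigenvalues: λₙ = 2.6584n²π²/1.556² - 3.0931.
First three modes:
  n=1: λ₁ = 2.6584π²/1.556² - 3.0931 ≈ 7.744
  n=2: λ₂ = 10.6336π²/1.556² - 3.0931 ≈ 40.254
  n=3: λ₃ = 23.9256π²/1.556² - 3.0931 ≈ 94.438
Since 2.6584π²/1.556² ≈ 10.837 > 3.0931, all λₙ > 0.
The n=1 mode decays slowest → dominates as t → ∞.
Asymptotic: φ ~ c₁ sin(πx/1.556) e^{-λ₁t} with decay rate λ₁ ≈ 7.744.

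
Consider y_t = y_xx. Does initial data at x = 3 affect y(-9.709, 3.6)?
Yes, for any finite x. The heat equation has infinite propagation speed, so all initial data affects all points at any t > 0.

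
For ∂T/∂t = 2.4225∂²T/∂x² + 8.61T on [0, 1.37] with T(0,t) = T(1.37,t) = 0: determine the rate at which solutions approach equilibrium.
Eigenvalues: λₙ = 2.4225n²π²/1.37² - 8.61.
First three modes:
  n=1: λ₁ = 2.4225π²/1.37² - 8.61 ≈ 4.129
  n=2: λ₂ = 9.69π²/1.37² - 8.61 ≈ 42.344
  n=3: λ₃ = 21.8025π²/1.37² - 8.61 ≈ 106.038
Since 2.4225π²/1.37² ≈ 12.739 > 8.61, all λₙ > 0.
The n=1 mode decays slowest → dominates as t → ∞.
Asymptotic: T ~ c₁ sin(πx/1.37) e^{-λ₁t} with decay rate λ₁ ≈ 4.129.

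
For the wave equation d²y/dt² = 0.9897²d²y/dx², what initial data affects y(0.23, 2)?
Domain of dependence: [-1.7494, 2.2094]. Signals travel at speed 0.9897, so data within |x - 0.23| ≤ 0.9897·2 = 1.9794 can reach the point.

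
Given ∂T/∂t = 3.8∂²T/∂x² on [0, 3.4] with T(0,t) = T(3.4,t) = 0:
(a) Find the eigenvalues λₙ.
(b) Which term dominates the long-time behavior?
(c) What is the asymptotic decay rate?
Eigenvalues: λₙ = 3.8n²π²/3.4².
First three modes:
  n=1: λ₁ = 3.8π²/3.4² ≈ 3.244
  n=2: λ₂ = 15.2π²/3.4² ≈ 12.977 (4× faster decay)
  n=3: λ₃ = 34.2π²/3.4² ≈ 29.199 (9× faster decay)
As t → ∞, higher modes decay exponentially faster. The n=1 mode dominates: T ~ c₁ sin(πx/3.4) e^{-λ₁t}.
Decay rate: λ₁ = 3.8π²/3.4² ≈ 3.244.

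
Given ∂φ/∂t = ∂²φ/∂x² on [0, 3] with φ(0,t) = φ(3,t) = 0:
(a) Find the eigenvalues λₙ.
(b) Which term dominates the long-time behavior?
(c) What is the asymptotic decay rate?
Eigenvalues: λₙ = n²π²/3².
First three modes:
  n=1: λ₁ = π²/3² ≈ 1.097
  n=2: λ₂ = 4π²/3² ≈ 4.386 (4× faster decay)
  n=3: λ₃ = 9π²/3² ≈ 9.87 (9× faster decay)
As t → ∞, higher modes decay exponentially faster. The n=1 mode dominates: φ ~ c₁ sin(πx/3) e^{-λ₁t}.
Decay rate: λ₁ = π²/3² ≈ 1.097.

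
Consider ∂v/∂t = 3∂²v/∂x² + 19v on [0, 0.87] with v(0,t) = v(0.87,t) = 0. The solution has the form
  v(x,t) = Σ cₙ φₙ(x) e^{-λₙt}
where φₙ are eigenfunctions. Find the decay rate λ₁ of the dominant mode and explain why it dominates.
Eigenvalues: λₙ = 3n²π²/0.87² - 19.
First three modes:
  n=1: λ₁ = 3π²/0.87² - 19 ≈ 20.119
  n=2: λ₂ = 12π²/0.87² - 19 ≈ 137.474
  n=3: λ₃ = 27π²/0.87² - 19 ≈ 333.067
Since 3π²/0.87² ≈ 39.119 > 19, all λₙ > 0.
The n=1 mode decays slowest → dominates as t → ∞.
Asymptotic: v ~ c₁ sin(πx/0.87) e^{-λ₁t} with decay rate λ₁ ≈ 20.119.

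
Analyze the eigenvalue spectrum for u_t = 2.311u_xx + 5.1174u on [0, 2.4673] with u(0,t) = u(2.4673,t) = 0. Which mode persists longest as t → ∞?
Eigenvalues: λₙ = 2.311n²π²/2.4673² - 5.1174.
First three modes:
  n=1: λ₁ = 2.311π²/2.4673² - 5.1174 ≈ -1.371
  n=2: λ₂ = 9.244π²/2.4673² - 5.1174 ≈ 9.87
  n=3: λ₃ = 20.799π²/2.4673² - 5.1174 ≈ 28.603
Since 2.311π²/2.4673² ≈ 3.747 < 5.1174, λ₁ < 0.
The n=1 mode grows fastest (−λₙ is largest for n=1) → dominates.
Asymptotic: u ~ c₁ sin(πx/2.4673) e^{1.371t} (exponential growth at rate −λ₁ ≈ 1.371).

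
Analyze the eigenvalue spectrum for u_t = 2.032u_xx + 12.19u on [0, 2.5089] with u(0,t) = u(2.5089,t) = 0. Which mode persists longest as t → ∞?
Eigenvalues: λₙ = 2.032n²π²/2.5089² - 12.19.
First three modes:
  n=1: λ₁ = 2.032π²/2.5089² - 12.19 ≈ -9.004
  n=2: λ₂ = 8.128π²/2.5089² - 12.19 ≈ 0.554
  n=3: λ₃ = 18.288π²/2.5089² - 12.19 ≈ 16.485
Since 2.032π²/2.5089² ≈ 3.186 < 12.19, λ₁ < 0.
The n=1 mode grows fastest (−λₙ is largest for n=1) → dominates.
Asymptotic: u ~ c₁ sin(πx/2.5089) e^{9.004t} (exponential growth at rate −λ₁ ≈ 9.004).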